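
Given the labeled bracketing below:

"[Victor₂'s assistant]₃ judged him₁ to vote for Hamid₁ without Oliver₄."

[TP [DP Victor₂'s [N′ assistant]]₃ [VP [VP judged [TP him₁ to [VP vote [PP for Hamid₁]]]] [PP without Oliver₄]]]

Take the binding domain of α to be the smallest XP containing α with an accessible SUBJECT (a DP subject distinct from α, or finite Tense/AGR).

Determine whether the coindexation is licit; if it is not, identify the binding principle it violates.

The two coindexed NPs are *him₁* and *Hamid₁*.
*Hamid₁* is an R-expression. Principle C requires it to be free everywhere.
*him₁* c-commands it and carries the same index.
The R-expression is bound → Principle C violation.

Principle C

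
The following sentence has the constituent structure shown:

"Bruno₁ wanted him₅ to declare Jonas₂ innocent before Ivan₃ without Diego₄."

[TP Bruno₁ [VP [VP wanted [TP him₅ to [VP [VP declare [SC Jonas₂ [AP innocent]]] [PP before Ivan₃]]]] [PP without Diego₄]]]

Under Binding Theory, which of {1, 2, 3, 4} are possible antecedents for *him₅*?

{4}

*him* is a pronoun, so Principle B applies: it must be free in its binding domain.
Binding domain of *him₅*: the matrix TP, whose subject is Bruno₁.
*Bruno₁* c-commands the pronoun within its binding domain → coindexation would violate Principle B.
*Jonas₂*: the pronoun c-commands this R-expression → coindexation would violate Principle C on *Jonas₂*.
*Ivan₃*: the pronoun c-commands this R-expression → coindexation would violate Principle C on *Ivan₃*.
*Diego₄* and the pronoun do not c-command one another → neither Principle B nor Principle C is at stake; coindexation permitted.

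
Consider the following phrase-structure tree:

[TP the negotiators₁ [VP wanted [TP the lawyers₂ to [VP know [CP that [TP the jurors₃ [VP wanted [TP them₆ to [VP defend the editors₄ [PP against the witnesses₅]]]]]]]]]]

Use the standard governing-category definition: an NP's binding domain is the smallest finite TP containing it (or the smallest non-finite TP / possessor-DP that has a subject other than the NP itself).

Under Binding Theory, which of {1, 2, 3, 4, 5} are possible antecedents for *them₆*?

{1, 2}

*them* is a pronoun, so Principle B applies: it must be free in its binding domain.
Binding domain of *them₆*: the embedded TP, whose subject is the jurors₃.
*the negotiators₁* c-commands the pronoun but from outside its binding domain, and is not c-commanded by it → coindexation permitted.
*the lawyers₂* c-commands the pronoun but from outside its binding domain, and is not c-commanded by it → coindexation permitted.
*the jurors₃* c-commands the pronoun within its binding domain → coindexation would violate Principle B.
*the editors₄*: the pronoun c-commands this R-expression → coindexation would violate Principle C on *the editors₄*.
*the witnesses₅*: the pronoun c-commands this R-expression → coindexation would violate Principle C on *the witnesses₅*.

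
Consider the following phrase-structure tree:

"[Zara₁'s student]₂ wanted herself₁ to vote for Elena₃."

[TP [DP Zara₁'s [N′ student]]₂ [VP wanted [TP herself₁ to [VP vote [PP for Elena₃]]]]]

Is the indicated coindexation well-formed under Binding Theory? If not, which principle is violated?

The two coindexed NPs are *Zara₁* and *herself₁*.
*herself₁* is an anaphor. Principle A requires it to be bound within its binding domain — the matrix TP, whose subject is [Zara₁'s student]₂.
Within that domain it is c-commanded by *[Zara₁'s student]₂*, which does not share its index.
*Zara₁* does not c-command the anaphor at all.
The anaphor is unbound in its domain → Principle A violation.

Principle A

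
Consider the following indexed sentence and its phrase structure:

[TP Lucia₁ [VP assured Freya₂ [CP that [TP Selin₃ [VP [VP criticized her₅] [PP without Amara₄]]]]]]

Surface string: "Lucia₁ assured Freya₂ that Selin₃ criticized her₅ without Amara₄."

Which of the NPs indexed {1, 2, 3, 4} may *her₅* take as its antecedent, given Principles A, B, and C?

{1, 2, 4}

*her* is a pronoun, so Principle B applies: it must be free in its binding domain.
Binding domain of *her₅*: the embedded TP, whose subject is Selin₃.
*Lucia₁* c-commands the pronoun but from outside its binding domain, and is not c-commanded by it → coindexation permitted.
*Freya₂* c-commands the pronoun but from outside its binding domain, and is not c-commanded by it → coindexation permitted.
*Selin₃* c-commands the pronoun within its binding domain → coindexation would violate Principle B.
*Amara₄* and the pronoun do not c-command one another → neither Principle B nor Principle C is at stake; coindexation permitted.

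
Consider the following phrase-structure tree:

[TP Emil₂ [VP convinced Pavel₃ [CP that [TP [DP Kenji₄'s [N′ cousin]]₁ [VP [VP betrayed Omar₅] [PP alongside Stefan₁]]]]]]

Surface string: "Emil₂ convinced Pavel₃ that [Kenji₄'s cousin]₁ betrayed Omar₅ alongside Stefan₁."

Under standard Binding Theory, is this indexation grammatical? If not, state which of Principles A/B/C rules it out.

The two coindexed NPs are *[Kenji₄'s cousin]₁* and *Stefan₁*.
*Stefan₁* is an R-expression. Principle C requires it to be free everywhere.
*[Kenji₄'s cousin]₁* c-commands it and carries the same index.
The R-expression is bound → Principle C violation.

Principle C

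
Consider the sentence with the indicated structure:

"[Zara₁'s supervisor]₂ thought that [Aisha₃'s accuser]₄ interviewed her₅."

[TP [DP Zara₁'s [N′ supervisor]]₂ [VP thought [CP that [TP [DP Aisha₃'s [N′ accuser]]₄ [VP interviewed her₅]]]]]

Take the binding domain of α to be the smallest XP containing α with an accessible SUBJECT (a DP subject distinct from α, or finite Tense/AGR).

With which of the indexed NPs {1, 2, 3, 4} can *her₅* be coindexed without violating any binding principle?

*her* is a pronoun, so Principle B applies: it must be free in its binding domain.
Binding domain of *her₅*: the embedded TP, whose subject is [Aisha₃'s accuser]₄.
*Zara₁* and the pronoun do not c-command one another → neither Principle B nor Principle C is at stake; coindexation permitted.
*[Zara₁'s supervisor]₂* c-commands the pronoun but from outside its binding domain, and is not c-commanded by it → coindexation permitted.
*Aisha₃* and the pronoun do not c-command one another → neither Principle B nor Principle C is at stake; coindexation permitted.
*[Aisha₃'s accuser]₄* c-commands the pronoun within its binding domain → coindexation would violate Principle B.

{1, 2, 3}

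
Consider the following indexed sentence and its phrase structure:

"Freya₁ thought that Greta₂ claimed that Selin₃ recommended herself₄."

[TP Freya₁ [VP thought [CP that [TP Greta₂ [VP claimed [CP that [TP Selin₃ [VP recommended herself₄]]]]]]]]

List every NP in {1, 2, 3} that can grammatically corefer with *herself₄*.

{3}

*herself* is an anaphor, so Principle A applies: it must be bound in its binding domain.
Binding domain of *herself₄*: the embedded TP, whose subject is Selin₃.
*Freya₁* c-commands the anaphor but is outside its binding domain → cannot satisfy Principle A.
*Greta₂* c-commands the anaphor but is outside its binding domain → cannot satisfy Principle A.
*Selin₃* c-commands the anaphor within its binding domain → licit binder.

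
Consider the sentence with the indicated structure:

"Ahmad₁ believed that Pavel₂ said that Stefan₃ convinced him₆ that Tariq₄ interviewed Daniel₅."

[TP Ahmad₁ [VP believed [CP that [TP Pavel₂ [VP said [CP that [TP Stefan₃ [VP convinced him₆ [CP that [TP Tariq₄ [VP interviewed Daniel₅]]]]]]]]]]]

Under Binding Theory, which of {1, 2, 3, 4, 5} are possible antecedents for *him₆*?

{1, 2}

*him* is a pronoun, so Principle B applies: it must be free in its binding domain.
Binding domain of *him₆*: the embedded TP, whose subject is Stefan₃.
*Ahmad₁* c-commands the pronoun but from outside its binding domain, and is not c-commanded by it → coindexation permitted.
*Pavel₂* c-commands the pronoun but from outside its binding domain, and is not c-commanded by it → coindexation permitted.
*Stefan₃* c-commands the pronoun within its binding domain → coindexation would violate Principle B.
*Tariq₄*: the pronoun c-commands this R-expression → coindexation would violate Principle C on *Tariq₄*.
*Daniel₅*: the pronoun c-commands this R-expression → coindexation would violate Principle C on *Daniel₅*.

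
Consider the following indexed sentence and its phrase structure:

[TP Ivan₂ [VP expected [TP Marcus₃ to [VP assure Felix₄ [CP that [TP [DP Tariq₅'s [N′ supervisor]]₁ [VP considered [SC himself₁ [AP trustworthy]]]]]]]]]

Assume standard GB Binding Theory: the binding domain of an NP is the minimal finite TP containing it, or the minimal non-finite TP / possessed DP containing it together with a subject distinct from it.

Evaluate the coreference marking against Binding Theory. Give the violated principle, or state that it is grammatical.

The two coindexed NPs are *[Tariq₅'s supervisor]₁* and *himself₁*.
*himself₁* is an anaphor; its binding domain is the embedded TP, whose subject is [Tariq₅'s supervisor]₁. *[Tariq₅'s supervisor]₁* c-commands it within that domain and shares its index, so Principle A is satisfied.
*[Tariq₅'s supervisor]₁* is an R-expression; *himself₁* does not c-command it, and no other NP shares its index, so Principle C is satisfied.
All principles are respected.

grammatical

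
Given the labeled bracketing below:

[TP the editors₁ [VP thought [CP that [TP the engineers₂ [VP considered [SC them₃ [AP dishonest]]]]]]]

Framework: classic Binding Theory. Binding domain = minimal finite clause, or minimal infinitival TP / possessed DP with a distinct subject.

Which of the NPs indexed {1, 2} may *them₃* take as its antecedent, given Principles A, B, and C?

*them* is a pronoun, so Principle B applies: it must be free in its binding domain.
Binding domain of *them₃*: the embedded TP, whose subject is the engineers₂.
*the editors₁* c-commands the pronoun but from outside its binding domain, and is not c-commanded by it → coindexation permitted.
*the engineers₂* c-commands the pronoun within its binding domain → coindexation would violate Principle B.

{1}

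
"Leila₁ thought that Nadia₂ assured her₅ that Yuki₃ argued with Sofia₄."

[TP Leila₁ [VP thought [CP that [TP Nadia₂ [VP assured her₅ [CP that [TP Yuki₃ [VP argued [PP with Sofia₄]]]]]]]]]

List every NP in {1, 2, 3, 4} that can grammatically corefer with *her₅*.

{1}

*her* is a pronoun, so Principle B applies: it must be free in its binding domain.
Binding domain of *her₅*: the embedded TP, whose subject is Nadia₂.
*Leila₁* c-commands the pronoun but from outside its binding domain, and is not c-commanded by it → coindexation permitted.
*Nadia₂* c-commands the pronoun within its binding domain → coindexation would violate Principle B.
*Yuki₃*: the pronoun c-commands this R-expression → coindexation would violate Principle C on *Yuki₃*.
*Sofia₄*: the pronoun c-commands this R-expression → coindexation would violate Principle C on *Sofia₄*.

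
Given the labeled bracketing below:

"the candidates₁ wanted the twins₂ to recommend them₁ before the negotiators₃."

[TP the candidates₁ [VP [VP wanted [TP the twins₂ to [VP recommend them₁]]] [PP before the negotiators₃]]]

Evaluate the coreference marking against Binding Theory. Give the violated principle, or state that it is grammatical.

The two coindexed NPs are *the candidates₁* and *them₁*.
*them₁* is a pronoun; its binding domain is the embedded TP, whose subject is the twins₂. Within that domain it is c-commanded only by *the twins₂*, which carries a different index — the pronoun is free locally, so Principle B holds.
*the candidates₁* is an R-expression; *them₁* does not c-command it, and no other NP shares its index, so Principle C is satisfied.
All principles are respected.

grammatical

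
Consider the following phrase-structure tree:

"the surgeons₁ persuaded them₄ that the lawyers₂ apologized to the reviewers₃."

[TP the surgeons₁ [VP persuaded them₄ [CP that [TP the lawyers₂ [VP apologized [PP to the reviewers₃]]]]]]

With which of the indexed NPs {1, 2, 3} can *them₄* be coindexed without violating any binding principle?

none

*them* is a pronoun, so Principle B applies: it must be free in its binding domain.
Binding domain of *them₄*: the matrix TP, whose subject is the surgeons₁.
*the surgeons₁* c-commands the pronoun within its binding domain → coindexation would violate Principle B.
*the lawyers₂*: the pronoun c-commands this R-expression → coindexation would violate Principle C on *the lawyers₂*.
*the reviewers₃*: the pronoun c-commands this R-expression → coindexation would violate Principle C on *the reviewers₃*.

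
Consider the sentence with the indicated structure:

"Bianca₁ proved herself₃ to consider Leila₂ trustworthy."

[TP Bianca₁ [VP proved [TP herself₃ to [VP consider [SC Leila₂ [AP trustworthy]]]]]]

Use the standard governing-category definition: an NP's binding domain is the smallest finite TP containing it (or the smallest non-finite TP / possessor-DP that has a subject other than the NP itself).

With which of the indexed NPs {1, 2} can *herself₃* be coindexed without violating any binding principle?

{1}

*herself* is an anaphor, so Principle A applies: it must be bound in its binding domain.
Binding domain of *herself₃*: the matrix TP, whose subject is Bianca₁.
*Bianca₁* c-commands the anaphor within its binding domain → licit binder.
*Leila₂* does not c-command the anaphor → cannot bind it.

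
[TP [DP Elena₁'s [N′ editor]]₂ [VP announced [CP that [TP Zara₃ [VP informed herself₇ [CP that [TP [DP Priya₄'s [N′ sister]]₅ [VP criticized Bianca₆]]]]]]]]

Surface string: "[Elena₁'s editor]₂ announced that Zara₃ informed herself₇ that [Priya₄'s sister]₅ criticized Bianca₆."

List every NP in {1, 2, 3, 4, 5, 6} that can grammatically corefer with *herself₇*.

*herself* is an anaphor, so Principle A applies: it must be bound in its binding domain.
Binding domain of *herself₇*: the embedded TP, whose subject is Zara₃.
*Elena₁* does not c-command the anaphor → cannot bind it.
*[Elena₁'s editor]₂* c-commands the anaphor but is outside its binding domain → cannot satisfy Principle A.
*Zara₃* c-commands the anaphor within its binding domain → licit binder.
*Priya₄* does not c-command the anaphor → cannot bind it.
*[Priya₄'s sister]₅* does not c-command the anaphor → cannot bind it.
*Bianca₆* does not c-command the anaphor → cannot bind it.

{3}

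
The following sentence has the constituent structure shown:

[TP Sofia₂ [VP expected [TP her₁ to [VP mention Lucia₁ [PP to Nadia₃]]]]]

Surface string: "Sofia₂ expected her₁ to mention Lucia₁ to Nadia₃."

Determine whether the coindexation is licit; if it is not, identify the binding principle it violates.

Principle C

The two coindexed NPs are *her₁* and *Lucia₁*.
*Lucia₁* is an R-expression. Principle C requires it to be free everywhere.
*her₁* c-commands it and carries the same index.
The R-expression is bound → Principle C violation.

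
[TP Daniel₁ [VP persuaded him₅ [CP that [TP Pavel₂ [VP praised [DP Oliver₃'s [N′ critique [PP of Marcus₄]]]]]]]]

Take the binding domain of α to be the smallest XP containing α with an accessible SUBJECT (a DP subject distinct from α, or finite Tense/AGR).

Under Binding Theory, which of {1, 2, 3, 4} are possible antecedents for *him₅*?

none

*him* is a pronoun, so Principle B applies: it must be free in its binding domain.
Binding domain of *him₅*: the matrix TP, whose subject is Daniel₁.
*Daniel₁* c-commands the pronoun within its binding domain → coindexation would violate Principle B.
*Pavel₂*: the pronoun c-commands this R-expression → coindexation would violate Principle C on *Pavel₂*.
*Oliver₃*: the pronoun c-commands this R-expression → coindexation would violate Principle C on *Oliver₃*.
*Marcus₄*: the pronoun c-commands this R-expression → coindexation would violate Principle C on *Marcus₄*.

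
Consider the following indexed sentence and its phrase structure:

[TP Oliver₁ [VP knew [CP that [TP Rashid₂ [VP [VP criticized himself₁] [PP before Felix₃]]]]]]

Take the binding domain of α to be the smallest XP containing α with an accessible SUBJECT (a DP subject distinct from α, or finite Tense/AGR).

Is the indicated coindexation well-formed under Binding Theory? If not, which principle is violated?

The two coindexed NPs are *Oliver₁* and *himself₁*.
*himself₁* is an anaphor. Principle A requires it to be bound within its binding domain — the embedded TP, whose subject is Rashid₂.
Within that domain it is c-commanded by *Rashid₂*, which does not share its index.
*Oliver₁* does c-command the anaphor, but from outside its binding domain.
The anaphor is unbound in its domain → Principle A violation.

Principle A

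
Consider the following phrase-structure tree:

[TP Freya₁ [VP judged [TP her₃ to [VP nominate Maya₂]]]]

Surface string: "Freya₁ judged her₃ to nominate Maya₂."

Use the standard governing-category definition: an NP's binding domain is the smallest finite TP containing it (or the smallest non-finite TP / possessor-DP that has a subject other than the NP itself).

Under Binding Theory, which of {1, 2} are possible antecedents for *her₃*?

*her* is a pronoun, so Principle B applies: it must be free in its binding domain.
Binding domain of *her₃*: the matrix TP, whose subject is Freya₁.
*Freya₁* c-commands the pronoun within its binding domain → coindexation would violate Principle B.
*Maya₂*: the pronoun c-commands this R-expression → coindexation would violate Principle C on *Maya₂*.

none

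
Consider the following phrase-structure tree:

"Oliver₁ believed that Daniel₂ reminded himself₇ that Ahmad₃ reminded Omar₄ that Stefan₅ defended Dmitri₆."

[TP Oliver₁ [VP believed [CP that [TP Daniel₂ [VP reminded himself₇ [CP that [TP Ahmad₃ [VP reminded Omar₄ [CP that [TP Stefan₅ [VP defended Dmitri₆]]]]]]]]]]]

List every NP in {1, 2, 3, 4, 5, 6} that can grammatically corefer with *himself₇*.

*himself* is an anaphor, so Principle A applies: it must be bound in its binding domain.
Binding domain of *himself₇*: the embedded TP, whose subject is Daniel₂.
*Oliver₁* c-commands the anaphor but is outside its binding domain → cannot satisfy Principle A.
*Daniel₂* c-commands the anaphor within its binding domain → licit binder.
*Ahmad₃* does not c-command the anaphor → cannot bind it.
*Omar₄* does not c-command the anaphor → cannot bind it.
*Stefan₅* does not c-command the anaphor → cannot bind it.
*Dmitri₆* does not c-command the anaphor → cannot bind it.

{2}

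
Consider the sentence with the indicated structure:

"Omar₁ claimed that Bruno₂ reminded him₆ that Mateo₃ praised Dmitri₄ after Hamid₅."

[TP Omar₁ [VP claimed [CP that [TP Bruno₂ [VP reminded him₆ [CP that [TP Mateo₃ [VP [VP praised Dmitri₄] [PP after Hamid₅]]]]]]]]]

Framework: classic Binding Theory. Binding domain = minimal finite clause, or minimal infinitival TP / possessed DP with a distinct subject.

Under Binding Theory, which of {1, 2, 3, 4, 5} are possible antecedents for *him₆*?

{1}

*him* is a pronoun, so Principle B applies: it must be free in its binding domain.
Binding domain of *him₆*: the embedded TP, whose subject is Bruno₂.
*Omar₁* c-commands the pronoun but from outside its binding domain, and is not c-commanded by it → coindexation permitted.
*Bruno₂* c-commands the pronoun within its binding domain → coindexation would violate Principle B.
*Mateo₃*: the pronoun c-commands this R-expression → coindexation would violate Principle C on *Mateo₃*.
*Dmitri₄*: the pronoun c-commands this R-expression → coindexation would violate Principle C on *Dmitri₄*.
*Hamid₅*: the pronoun c-commands this R-expression → coindexation would violate Principle C on *Hamid₅*.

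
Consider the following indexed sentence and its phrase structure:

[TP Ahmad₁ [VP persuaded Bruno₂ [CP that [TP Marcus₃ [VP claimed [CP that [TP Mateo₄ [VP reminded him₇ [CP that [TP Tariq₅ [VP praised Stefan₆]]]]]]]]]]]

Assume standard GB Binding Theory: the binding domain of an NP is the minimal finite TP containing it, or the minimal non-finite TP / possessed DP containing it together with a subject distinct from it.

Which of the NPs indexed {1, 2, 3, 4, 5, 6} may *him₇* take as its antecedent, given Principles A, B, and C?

*him* is a pronoun, so Principle B applies: it must be free in its binding domain.
Binding domain of *him₇*: the embedded TP, whose subject is Mateo₄.
*Ahmad₁* c-commands the pronoun but from outside its binding domain, and is not c-commanded by it → coindexation permitted.
*Bruno₂* c-commands the pronoun but from outside its binding domain, and is not c-commanded by it → coindexation permitted.
*Marcus₃* c-commands the pronoun but from outside its binding domain, and is not c-commanded by it → coindexation permitted.
*Mateo₄* c-commands the pronoun within its binding domain → coindexation would violate Principle B.
*Tariq₅*: the pronoun c-commands this R-expression → coindexation would violate Principle C on *Tariq₅*.
*Stefan₆*: the pronoun c-commands this R-expression → coindexation would violate Principle C on *Stefan₆*.

{1, 2, 3}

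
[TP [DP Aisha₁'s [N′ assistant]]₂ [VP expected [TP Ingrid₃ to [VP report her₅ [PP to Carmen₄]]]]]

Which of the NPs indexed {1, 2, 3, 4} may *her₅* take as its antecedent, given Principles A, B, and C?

*her* is a pronoun, so Principle B applies: it must be free in its binding domain.
Binding domain of *her₅*: the embedded TP, whose subject is Ingrid₃.
*Aisha₁* and the pronoun do not c-command one another → neither Principle B nor Principle C is at stake; coindexation permitted.
*[Aisha₁'s assistant]₂* c-commands the pronoun but from outside its binding domain, and is not c-commanded by it → coindexation permitted.
*Ingrid₃* c-commands the pronoun within its binding domain → coindexation would violate Principle B.
*Carmen₄*: the pronoun c-commands this R-expression → coindexation would violate Principle C on *Carmen₄*.

{1, 2}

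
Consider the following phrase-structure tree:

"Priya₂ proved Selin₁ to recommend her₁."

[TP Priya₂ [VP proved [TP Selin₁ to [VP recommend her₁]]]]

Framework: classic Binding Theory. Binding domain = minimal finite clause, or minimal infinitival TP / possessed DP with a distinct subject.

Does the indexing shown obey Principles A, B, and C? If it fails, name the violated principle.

The two coindexed NPs are *Selin₁* and *her₁*.
*her₁* is a pronoun. Its binding domain is the embedded TP, whose subject is Selin₁.
*Selin₁* c-commands it within that domain and carries the same index.
The pronoun is locally bound → Principle B violation.

Principle B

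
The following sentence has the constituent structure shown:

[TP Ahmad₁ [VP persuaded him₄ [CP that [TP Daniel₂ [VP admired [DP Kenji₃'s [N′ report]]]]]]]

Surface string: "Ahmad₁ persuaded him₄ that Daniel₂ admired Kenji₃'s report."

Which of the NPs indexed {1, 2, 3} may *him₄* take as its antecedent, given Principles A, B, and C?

*him* is a pronoun, so Principle B applies: it must be free in its binding domain.
Binding domain of *him₄*: the matrix TP, whose subject is Ahmad₁.
*Ahmad₁* c-commands the pronoun within its binding domain → coindexation would violate Principle B.
*Daniel₂*: the pronoun c-commands this R-expression → coindexation would violate Principle C on *Daniel₂*.
*Kenji₃*: the pronoun c-commands this R-expression → coindexation would violate Principle C on *Kenji₃*.

none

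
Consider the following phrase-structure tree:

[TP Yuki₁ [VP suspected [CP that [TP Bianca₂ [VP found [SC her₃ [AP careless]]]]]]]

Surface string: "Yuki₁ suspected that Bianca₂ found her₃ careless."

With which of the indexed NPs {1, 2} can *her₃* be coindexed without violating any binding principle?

{1}

*her* is a pronoun, so Principle B applies: it must be free in its binding domain.
Binding domain of *her₃*: the embedded TP, whose subject is Bianca₂.
*Yuki₁* c-commands the pronoun but from outside its binding domain, and is not c-commanded by it → coindexation permitted.
*Bianca₂* c-commands the pronoun within its binding domain → coindexation would violate Principle B.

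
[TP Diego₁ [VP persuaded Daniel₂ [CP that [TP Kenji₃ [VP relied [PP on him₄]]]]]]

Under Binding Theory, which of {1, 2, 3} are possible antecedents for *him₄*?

*him* is a pronoun, so Principle B applies: it must be free in its binding domain.
Binding domain of *him₄*: the embedded TP, whose subject is Kenji₃.
*Diego₁* c-commands the pronoun but from outside its binding domain, and is not c-commanded by it → coindexation permitted.
*Daniel₂* c-commands the pronoun but from outside its binding domain, and is not c-commanded by it → coindexation permitted.
*Kenji₃* c-commands the pronoun within its binding domain → coindexation would violate Principle B.

{1, 2}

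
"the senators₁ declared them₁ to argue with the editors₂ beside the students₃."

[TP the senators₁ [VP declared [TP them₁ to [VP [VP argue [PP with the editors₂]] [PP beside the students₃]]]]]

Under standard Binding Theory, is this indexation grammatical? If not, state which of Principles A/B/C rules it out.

Principle B

The two coindexed NPs are *the senators₁* and *them₁*.
*them₁* is a pronoun. Its binding domain is the matrix TP, whose subject is the senators₁.
*the senators₁* c-commands it within that domain and carries the same index.
The pronoun is locally bound → Principle B violation.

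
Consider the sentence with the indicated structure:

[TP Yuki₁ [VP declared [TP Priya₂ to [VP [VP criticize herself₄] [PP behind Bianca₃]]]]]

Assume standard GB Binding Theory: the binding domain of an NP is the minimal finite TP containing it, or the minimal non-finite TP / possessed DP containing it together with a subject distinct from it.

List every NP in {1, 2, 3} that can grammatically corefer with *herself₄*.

{2}

*herself* is an anaphor, so Principle A applies: it must be bound in its binding domain.
Binding domain of *herself₄*: the embedded TP, whose subject is Priya₂.
*Yuki₁* c-commands the anaphor but is outside its binding domain → cannot satisfy Principle A.
*Priya₂* c-commands the anaphor within its binding domain → licit binder.
*Bianca₃* does not c-command the anaphor → cannot bind it.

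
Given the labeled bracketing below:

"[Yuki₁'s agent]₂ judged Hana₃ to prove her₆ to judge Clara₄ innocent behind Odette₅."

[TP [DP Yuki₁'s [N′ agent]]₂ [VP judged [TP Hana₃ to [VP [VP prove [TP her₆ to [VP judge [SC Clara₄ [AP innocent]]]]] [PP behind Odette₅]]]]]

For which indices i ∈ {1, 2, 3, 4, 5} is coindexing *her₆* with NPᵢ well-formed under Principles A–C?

*her* is a pronoun, so Principle B applies: it must be free in its binding domain.
Binding domain of *her₆*: the embedded TP, whose subject is Hana₃.
*Yuki₁* and the pronoun do not c-command one another → neither Principle B nor Principle C is at stake; coindexation permitted.
*[Yuki₁'s agent]₂* c-commands the pronoun but from outside its binding domain, and is not c-commanded by it → coindexation permitted.
*Hana₃* c-commands the pronoun within its binding domain → coindexation would violate Principle B.
*Clara₄*: the pronoun c-commands this R-expression → coindexation would violate Principle C on *Clara₄*.
*Odette₅* and the pronoun do not c-command one another → neither Principle B nor Principle C is at stake; coindexation permitted.

{1, 2, 5}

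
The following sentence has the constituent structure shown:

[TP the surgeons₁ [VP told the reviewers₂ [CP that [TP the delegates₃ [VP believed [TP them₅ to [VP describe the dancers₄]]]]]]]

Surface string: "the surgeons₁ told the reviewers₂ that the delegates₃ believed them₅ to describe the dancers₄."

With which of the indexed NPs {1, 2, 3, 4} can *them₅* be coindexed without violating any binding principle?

{1, 2}

*them* is a pronoun, so Principle B applies: it must be free in its binding domain.
Binding domain of *them₅*: the embedded TP, whose subject is the delegates₃.
*the surgeons₁* c-commands the pronoun but from outside its binding domain, and is not c-commanded by it → coindexation permitted.
*the reviewers₂* c-commands the pronoun but from outside its binding domain, and is not c-commanded by it → coindexation permitted.
*the delegates₃* c-commands the pronoun within its binding domain → coindexation would violate Principle B.
*the dancers₄*: the pronoun c-commands this R-expression → coindexation would violate Principle C on *the dancers₄*.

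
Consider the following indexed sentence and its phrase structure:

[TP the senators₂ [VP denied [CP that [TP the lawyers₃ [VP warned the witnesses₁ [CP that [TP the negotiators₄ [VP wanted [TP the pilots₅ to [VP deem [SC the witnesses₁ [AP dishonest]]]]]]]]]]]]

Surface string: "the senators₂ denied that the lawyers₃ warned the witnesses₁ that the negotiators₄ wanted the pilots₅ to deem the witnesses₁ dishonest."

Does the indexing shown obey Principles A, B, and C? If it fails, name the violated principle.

Principle C

The two coindexed NPs are *the witnesses₁* (the higher occurrence) and *the witnesses₁* (the lower occurrence).
*the witnesses₁* (the lower occurrence) is an R-expression. Principle C requires it to be free everywhere.
*the witnesses₁* (the higher occurrence) c-commands it and carries the same index.
The R-expression is bound → Principle C violation.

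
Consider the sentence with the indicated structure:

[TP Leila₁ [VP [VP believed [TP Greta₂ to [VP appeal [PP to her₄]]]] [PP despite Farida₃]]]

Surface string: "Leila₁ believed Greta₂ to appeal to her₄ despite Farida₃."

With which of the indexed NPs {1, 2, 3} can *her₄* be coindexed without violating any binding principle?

{1, 3}

*her* is a pronoun, so Principle B applies: it must be free in its binding domain.
Binding domain of *her₄*: the embedded TP, whose subject is Greta₂.
*Leila₁* c-commands the pronoun but from outside its binding domain, and is not c-commanded by it → coindexation permitted.
*Greta₂* c-commands the pronoun within its binding domain → coindexation would violate Principle B.
*Farida₃* and the pronoun do not c-command one another → neither Principle B nor Principle C is at stake; coindexation permitted.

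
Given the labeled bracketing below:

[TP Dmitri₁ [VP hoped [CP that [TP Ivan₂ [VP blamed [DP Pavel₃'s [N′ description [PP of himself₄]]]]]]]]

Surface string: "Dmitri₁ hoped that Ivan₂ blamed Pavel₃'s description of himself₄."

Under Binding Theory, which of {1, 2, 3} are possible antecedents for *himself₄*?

{3}

*himself* is an anaphor, so Principle A applies: it must be bound in its binding domain.
Binding domain of *himself₄*: the possessed DP, whose subject is Pavel₃.
*Dmitri₁* c-commands the anaphor but is outside its binding domain → cannot satisfy Principle A.
*Ivan₂* c-commands the anaphor but is outside its binding domain → cannot satisfy Principle A.
*Pavel₃* c-commands the anaphor within its binding domain → licit binder.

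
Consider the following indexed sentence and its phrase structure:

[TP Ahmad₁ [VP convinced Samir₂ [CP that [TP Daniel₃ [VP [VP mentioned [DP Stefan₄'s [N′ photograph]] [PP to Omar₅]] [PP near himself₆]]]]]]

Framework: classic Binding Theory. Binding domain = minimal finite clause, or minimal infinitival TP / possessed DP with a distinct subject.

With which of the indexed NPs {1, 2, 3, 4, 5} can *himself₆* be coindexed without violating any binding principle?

{3}

*himself* is an anaphor, so Principle A applies: it must be bound in its binding domain.
Binding domain of *himself₆*: the embedded TP, whose subject is Daniel₃.
*Ahmad₁* c-commands the anaphor but is outside its binding domain → cannot satisfy Principle A.
*Samir₂* c-commands the anaphor but is outside its binding domain → cannot satisfy Principle A.
*Daniel₃* c-commands the anaphor within its binding domain → licit binder.
*Stefan₄* does not c-command the anaphor → cannot bind it.
*Omar₅* does not c-command the anaphor → cannot bind it.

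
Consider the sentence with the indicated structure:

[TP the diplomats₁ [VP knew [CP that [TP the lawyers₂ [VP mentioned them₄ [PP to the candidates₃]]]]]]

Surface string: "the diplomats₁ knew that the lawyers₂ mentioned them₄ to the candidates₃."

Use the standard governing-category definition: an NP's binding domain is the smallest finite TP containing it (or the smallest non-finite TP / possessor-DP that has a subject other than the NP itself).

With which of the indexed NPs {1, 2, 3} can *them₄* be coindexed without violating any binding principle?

{1}

*them* is a pronoun, so Principle B applies: it must be free in its binding domain.
Binding domain of *them₄*: the embedded TP, whose subject is the lawyers₂.
*the diplomats₁* c-commands the pronoun but from outside its binding domain, and is not c-commanded by it → coindexation permitted.
*the lawyers₂* c-commands the pronoun within its binding domain → coindexation would violate Principle B.
*the candidates₃*: the pronoun c-commands this R-expression → coindexation would violate Principle C on *the candidates₃*.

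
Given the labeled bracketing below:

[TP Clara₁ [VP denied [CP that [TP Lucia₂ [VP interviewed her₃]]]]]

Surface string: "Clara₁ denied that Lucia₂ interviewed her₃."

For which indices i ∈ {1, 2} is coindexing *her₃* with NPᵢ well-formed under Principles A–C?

*her* is a pronoun, so Principle B applies: it must be free in its binding domain.
Binding domain of *her₃*: the embedded TP, whose subject is Lucia₂.
*Clara₁* c-commands the pronoun but from outside its binding domain, and is not c-commanded by it → coindexation permitted.
*Lucia₂* c-commands the pronoun within its binding domain → coindexation would violate Principle B.

{1}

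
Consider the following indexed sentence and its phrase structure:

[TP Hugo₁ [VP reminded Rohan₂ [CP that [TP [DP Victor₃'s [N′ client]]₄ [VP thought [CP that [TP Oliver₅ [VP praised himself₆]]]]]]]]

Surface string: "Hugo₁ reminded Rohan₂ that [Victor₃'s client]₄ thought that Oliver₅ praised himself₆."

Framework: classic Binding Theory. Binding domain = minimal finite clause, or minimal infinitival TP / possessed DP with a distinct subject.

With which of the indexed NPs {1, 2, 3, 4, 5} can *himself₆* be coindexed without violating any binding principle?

*himself* is an anaphor, so Principle A applies: it must be bound in its binding domain.
Binding domain of *himself₆*: the embedded TP, whose subject is Oliver₅.
*Hugo₁* c-commands the anaphor but is outside its binding domain → cannot satisfy Principle A.
*Rohan₂* c-commands the anaphor but is outside its binding domain → cannot satisfy Principle A.
*Victor₃* does not c-command the anaphor → cannot bind it.
*[Victor₃'s client]₄* c-commands the anaphor but is outside its binding domain → cannot satisfy Principle A.
*Oliver₅* c-commands the anaphor within its binding domain → licit binder.

{5}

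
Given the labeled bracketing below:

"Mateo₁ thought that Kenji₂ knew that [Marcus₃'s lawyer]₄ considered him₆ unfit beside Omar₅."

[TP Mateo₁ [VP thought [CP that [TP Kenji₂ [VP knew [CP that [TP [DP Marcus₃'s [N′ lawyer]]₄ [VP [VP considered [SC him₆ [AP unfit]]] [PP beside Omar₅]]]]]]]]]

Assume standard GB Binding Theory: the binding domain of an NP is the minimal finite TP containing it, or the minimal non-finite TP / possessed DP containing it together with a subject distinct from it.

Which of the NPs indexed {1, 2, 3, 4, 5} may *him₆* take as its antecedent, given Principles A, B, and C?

{1, 2, 3, 5}

*him* is a pronoun, so Principle B applies: it must be free in its binding domain.
Binding domain of *him₆*: the embedded TP, whose subject is [Marcus₃'s lawyer]₄.
*Mateo₁* c-commands the pronoun but from outside its binding domain, and is not c-commanded by it → coindexation permitted.
*Kenji₂* c-commands the pronoun but from outside its binding domain, and is not c-commanded by it → coindexation permitted.
*Marcus₃* and the pronoun do not c-command one another → neither Principle B nor Principle C is at stake; coindexation permitted.
*[Marcus₃'s lawyer]₄* c-commands the pronoun within its binding domain → coindexation would violate Principle B.
*Omar₅* and the pronoun do not c-command one another → neither Principle B nor Principle C is at stake; coindexation permitted.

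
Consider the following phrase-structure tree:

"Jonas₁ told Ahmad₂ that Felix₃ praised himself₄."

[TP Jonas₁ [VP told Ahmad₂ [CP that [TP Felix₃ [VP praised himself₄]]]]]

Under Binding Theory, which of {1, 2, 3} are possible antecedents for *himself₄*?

{3}

*himself* is an anaphor, so Principle A applies: it must be bound in its binding domain.
Binding domain of *himself₄*: the embedded TP, whose subject is Felix₃.
*Jonas₁* c-commands the anaphor but is outside its binding domain → cannot satisfy Principle A.
*Ahmad₂* c-commands the anaphor but is outside its binding domain → cannot satisfy Principle A.
*Felix₃* c-commands the anaphor within its binding domain → licit binder.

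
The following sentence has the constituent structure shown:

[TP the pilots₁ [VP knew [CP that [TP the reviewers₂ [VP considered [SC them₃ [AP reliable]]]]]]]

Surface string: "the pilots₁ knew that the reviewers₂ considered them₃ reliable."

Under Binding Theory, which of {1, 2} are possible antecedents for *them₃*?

*them* is a pronoun, so Principle B applies: it must be free in its binding domain.
Binding domain of *them₃*: the embedded TP, whose subject is the reviewers₂.
*the pilots₁* c-commands the pronoun but from outside its binding domain, and is not c-commanded by it → coindexation permitted.
*the reviewers₂* c-commands the pronoun within its binding domain → coindexation would violate Principle B.

{1}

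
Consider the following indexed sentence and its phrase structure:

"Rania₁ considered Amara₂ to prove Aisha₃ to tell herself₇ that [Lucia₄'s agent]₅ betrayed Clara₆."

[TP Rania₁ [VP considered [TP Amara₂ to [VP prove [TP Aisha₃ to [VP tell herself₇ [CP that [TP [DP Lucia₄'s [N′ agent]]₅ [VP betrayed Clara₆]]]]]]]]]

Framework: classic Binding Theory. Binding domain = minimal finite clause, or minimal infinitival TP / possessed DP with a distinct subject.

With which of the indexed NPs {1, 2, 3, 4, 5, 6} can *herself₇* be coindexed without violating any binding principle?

{3}

*herself* is an anaphor, so Principle A applies: it must be bound in its binding domain.
Binding domain of *herself₇*: the embedded TP, whose subject is Aisha₃.
*Rania₁* c-commands the anaphor but is outside its binding domain → cannot satisfy Principle A.
*Amara₂* c-commands the anaphor but is outside its binding domain → cannot satisfy Principle A.
*Aisha₃* c-commands the anaphor within its binding domain → licit binder.
*Lucia₄* does not c-command the anaphor → cannot bind it.
*[Lucia₄'s agent]₅* does not c-command the anaphor → cannot bind it.
*Clara₆* does not c-command the anaphor → cannot bind it.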